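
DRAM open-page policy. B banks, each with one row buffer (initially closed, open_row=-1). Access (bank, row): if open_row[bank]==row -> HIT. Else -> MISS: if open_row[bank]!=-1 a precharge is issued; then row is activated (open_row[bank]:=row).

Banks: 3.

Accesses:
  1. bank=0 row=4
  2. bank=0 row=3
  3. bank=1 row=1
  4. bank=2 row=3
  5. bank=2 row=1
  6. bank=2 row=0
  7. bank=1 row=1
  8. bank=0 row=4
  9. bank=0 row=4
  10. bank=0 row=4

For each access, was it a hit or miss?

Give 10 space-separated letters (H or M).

Answer: M M M M M M H M H H

Derivation:
Acc 1: bank0 row4 -> MISS (open row4); precharges=0
Acc 2: bank0 row3 -> MISS (open row3); precharges=1
Acc 3: bank1 row1 -> MISS (open row1); precharges=1
Acc 4: bank2 row3 -> MISS (open row3); precharges=1
Acc 5: bank2 row1 -> MISS (open row1); precharges=2
Acc 6: bank2 row0 -> MISS (open row0); precharges=3
Acc 7: bank1 row1 -> HIT
Acc 8: bank0 row4 -> MISS (open row4); precharges=4
Acc 9: bank0 row4 -> HIT
Acc 10: bank0 row4 -> HIT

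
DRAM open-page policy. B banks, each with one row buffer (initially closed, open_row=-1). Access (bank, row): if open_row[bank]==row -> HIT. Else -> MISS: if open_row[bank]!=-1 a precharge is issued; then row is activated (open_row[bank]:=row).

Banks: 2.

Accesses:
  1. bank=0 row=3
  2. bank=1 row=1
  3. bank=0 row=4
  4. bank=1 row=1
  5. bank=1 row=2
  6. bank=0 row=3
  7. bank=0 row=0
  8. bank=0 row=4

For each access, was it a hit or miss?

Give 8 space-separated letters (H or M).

Acc 1: bank0 row3 -> MISS (open row3); precharges=0
Acc 2: bank1 row1 -> MISS (open row1); precharges=0
Acc 3: bank0 row4 -> MISS (open row4); precharges=1
Acc 4: bank1 row1 -> HIT
Acc 5: bank1 row2 -> MISS (open row2); precharges=2
Acc 6: bank0 row3 -> MISS (open row3); precharges=3
Acc 7: bank0 row0 -> MISS (open row0); precharges=4
Acc 8: bank0 row4 -> MISS (open row4); precharges=5

Answer: M M M H M M M M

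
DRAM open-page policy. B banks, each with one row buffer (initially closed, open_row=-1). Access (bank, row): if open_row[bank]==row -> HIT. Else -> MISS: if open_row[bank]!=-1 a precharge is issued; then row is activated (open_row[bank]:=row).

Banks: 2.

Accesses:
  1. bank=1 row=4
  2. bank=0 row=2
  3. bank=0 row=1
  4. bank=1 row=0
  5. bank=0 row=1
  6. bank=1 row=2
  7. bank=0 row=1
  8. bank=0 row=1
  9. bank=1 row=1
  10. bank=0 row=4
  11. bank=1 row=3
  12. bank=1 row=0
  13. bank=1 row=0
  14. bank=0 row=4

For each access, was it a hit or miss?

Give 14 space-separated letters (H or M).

Answer: M M M M H M H H M M M M H H

Derivation:
Acc 1: bank1 row4 -> MISS (open row4); precharges=0
Acc 2: bank0 row2 -> MISS (open row2); precharges=0
Acc 3: bank0 row1 -> MISS (open row1); precharges=1
Acc 4: bank1 row0 -> MISS (open row0); precharges=2
Acc 5: bank0 row1 -> HIT
Acc 6: bank1 row2 -> MISS (open row2); precharges=3
Acc 7: bank0 row1 -> HIT
Acc 8: bank0 row1 -> HIT
Acc 9: bank1 row1 -> MISS (open row1); precharges=4
Acc 10: bank0 row4 -> MISS (open row4); precharges=5
Acc 11: bank1 row3 -> MISS (open row3); precharges=6
Acc 12: bank1 row0 -> MISS (open row0); precharges=7
Acc 13: bank1 row0 -> HIT
Acc 14: bank0 row4 -> HIT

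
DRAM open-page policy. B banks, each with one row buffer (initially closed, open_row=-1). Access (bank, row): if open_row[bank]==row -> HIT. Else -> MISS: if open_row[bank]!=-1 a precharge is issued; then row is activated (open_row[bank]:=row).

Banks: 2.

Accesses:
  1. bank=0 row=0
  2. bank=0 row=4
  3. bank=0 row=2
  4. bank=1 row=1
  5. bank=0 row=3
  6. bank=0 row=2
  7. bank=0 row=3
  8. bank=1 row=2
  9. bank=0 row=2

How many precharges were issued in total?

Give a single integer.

Acc 1: bank0 row0 -> MISS (open row0); precharges=0
Acc 2: bank0 row4 -> MISS (open row4); precharges=1
Acc 3: bank0 row2 -> MISS (open row2); precharges=2
Acc 4: bank1 row1 -> MISS (open row1); precharges=2
Acc 5: bank0 row3 -> MISS (open row3); precharges=3
Acc 6: bank0 row2 -> MISS (open row2); precharges=4
Acc 7: bank0 row3 -> MISS (open row3); precharges=5
Acc 8: bank1 row2 -> MISS (open row2); precharges=6
Acc 9: bank0 row2 -> MISS (open row2); precharges=7

Answer: 7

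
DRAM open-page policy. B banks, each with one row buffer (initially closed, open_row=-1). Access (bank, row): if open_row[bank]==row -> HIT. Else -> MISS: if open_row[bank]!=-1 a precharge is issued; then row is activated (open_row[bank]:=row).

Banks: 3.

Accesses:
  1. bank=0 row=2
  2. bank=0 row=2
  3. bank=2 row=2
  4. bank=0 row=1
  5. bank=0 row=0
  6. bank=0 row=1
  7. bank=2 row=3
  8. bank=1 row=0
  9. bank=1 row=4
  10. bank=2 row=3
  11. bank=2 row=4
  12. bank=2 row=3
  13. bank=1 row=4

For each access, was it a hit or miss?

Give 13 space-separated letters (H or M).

Answer: M H M M M M M M M H M M H

Derivation:
Acc 1: bank0 row2 -> MISS (open row2); precharges=0
Acc 2: bank0 row2 -> HIT
Acc 3: bank2 row2 -> MISS (open row2); precharges=0
Acc 4: bank0 row1 -> MISS (open row1); precharges=1
Acc 5: bank0 row0 -> MISS (open row0); precharges=2
Acc 6: bank0 row1 -> MISS (open row1); precharges=3
Acc 7: bank2 row3 -> MISS (open row3); precharges=4
Acc 8: bank1 row0 -> MISS (open row0); precharges=4
Acc 9: bank1 row4 -> MISS (open row4); precharges=5
Acc 10: bank2 row3 -> HIT
Acc 11: bank2 row4 -> MISS (open row4); precharges=6
Acc 12: bank2 row3 -> MISS (open row3); precharges=7
Acc 13: bank1 row4 -> HIT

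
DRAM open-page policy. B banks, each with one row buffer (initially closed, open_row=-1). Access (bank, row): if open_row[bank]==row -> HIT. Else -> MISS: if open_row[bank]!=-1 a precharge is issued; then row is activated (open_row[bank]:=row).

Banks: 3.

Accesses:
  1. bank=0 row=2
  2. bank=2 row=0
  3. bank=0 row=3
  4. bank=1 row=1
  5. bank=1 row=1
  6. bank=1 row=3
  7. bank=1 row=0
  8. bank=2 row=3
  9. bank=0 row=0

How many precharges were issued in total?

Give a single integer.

Acc 1: bank0 row2 -> MISS (open row2); precharges=0
Acc 2: bank2 row0 -> MISS (open row0); precharges=0
Acc 3: bank0 row3 -> MISS (open row3); precharges=1
Acc 4: bank1 row1 -> MISS (open row1); precharges=1
Acc 5: bank1 row1 -> HIT
Acc 6: bank1 row3 -> MISS (open row3); precharges=2
Acc 7: bank1 row0 -> MISS (open row0); precharges=3
Acc 8: bank2 row3 -> MISS (open row3); precharges=4
Acc 9: bank0 row0 -> MISS (open row0); precharges=5

Answer: 5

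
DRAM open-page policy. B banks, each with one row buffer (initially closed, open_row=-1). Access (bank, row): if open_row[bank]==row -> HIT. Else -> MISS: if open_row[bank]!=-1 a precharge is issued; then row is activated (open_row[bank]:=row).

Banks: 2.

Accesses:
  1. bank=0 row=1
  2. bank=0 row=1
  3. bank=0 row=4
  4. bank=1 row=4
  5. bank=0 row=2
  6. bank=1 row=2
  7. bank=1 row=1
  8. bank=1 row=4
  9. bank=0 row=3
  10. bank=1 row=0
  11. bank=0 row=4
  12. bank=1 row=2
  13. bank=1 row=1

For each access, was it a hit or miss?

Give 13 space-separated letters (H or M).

Answer: M H M M M M M M M M M M M

Derivation:
Acc 1: bank0 row1 -> MISS (open row1); precharges=0
Acc 2: bank0 row1 -> HIT
Acc 3: bank0 row4 -> MISS (open row4); precharges=1
Acc 4: bank1 row4 -> MISS (open row4); precharges=1
Acc 5: bank0 row2 -> MISS (open row2); precharges=2
Acc 6: bank1 row2 -> MISS (open row2); precharges=3
Acc 7: bank1 row1 -> MISS (open row1); precharges=4
Acc 8: bank1 row4 -> MISS (open row4); precharges=5
Acc 9: bank0 row3 -> MISS (open row3); precharges=6
Acc 10: bank1 row0 -> MISS (open row0); precharges=7
Acc 11: bank0 row4 -> MISS (open row4); precharges=8
Acc 12: bank1 row2 -> MISS (open row2); precharges=9
Acc 13: bank1 row1 -> MISS (open row1); precharges=10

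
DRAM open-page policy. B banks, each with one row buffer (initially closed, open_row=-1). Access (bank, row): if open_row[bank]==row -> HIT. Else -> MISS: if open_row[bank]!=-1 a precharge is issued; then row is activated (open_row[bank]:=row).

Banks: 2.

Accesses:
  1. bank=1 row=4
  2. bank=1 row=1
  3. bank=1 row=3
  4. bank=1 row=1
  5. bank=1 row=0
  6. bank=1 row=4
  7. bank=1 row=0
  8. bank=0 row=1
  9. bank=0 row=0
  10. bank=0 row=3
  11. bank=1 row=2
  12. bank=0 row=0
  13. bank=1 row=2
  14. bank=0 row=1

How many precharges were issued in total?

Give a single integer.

Acc 1: bank1 row4 -> MISS (open row4); precharges=0
Acc 2: bank1 row1 -> MISS (open row1); precharges=1
Acc 3: bank1 row3 -> MISS (open row3); precharges=2
Acc 4: bank1 row1 -> MISS (open row1); precharges=3
Acc 5: bank1 row0 -> MISS (open row0); precharges=4
Acc 6: bank1 row4 -> MISS (open row4); precharges=5
Acc 7: bank1 row0 -> MISS (open row0); precharges=6
Acc 8: bank0 row1 -> MISS (open row1); precharges=6
Acc 9: bank0 row0 -> MISS (open row0); precharges=7
Acc 10: bank0 row3 -> MISS (open row3); precharges=8
Acc 11: bank1 row2 -> MISS (open row2); precharges=9
Acc 12: bank0 row0 -> MISS (open row0); precharges=10
Acc 13: bank1 row2 -> HIT
Acc 14: bank0 row1 -> MISS (open row1); precharges=11

Answer: 11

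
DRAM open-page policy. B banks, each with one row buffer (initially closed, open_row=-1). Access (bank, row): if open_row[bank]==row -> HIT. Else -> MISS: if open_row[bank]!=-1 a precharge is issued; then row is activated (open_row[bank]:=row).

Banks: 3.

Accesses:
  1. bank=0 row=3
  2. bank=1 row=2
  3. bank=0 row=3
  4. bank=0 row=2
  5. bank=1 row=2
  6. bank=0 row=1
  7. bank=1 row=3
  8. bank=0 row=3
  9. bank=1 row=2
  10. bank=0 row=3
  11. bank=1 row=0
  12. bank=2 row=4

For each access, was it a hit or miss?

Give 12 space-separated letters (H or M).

Acc 1: bank0 row3 -> MISS (open row3); precharges=0
Acc 2: bank1 row2 -> MISS (open row2); precharges=0
Acc 3: bank0 row3 -> HIT
Acc 4: bank0 row2 -> MISS (open row2); precharges=1
Acc 5: bank1 row2 -> HIT
Acc 6: bank0 row1 -> MISS (open row1); precharges=2
Acc 7: bank1 row3 -> MISS (open row3); precharges=3
Acc 8: bank0 row3 -> MISS (open row3); precharges=4
Acc 9: bank1 row2 -> MISS (open row2); precharges=5
Acc 10: bank0 row3 -> HIT
Acc 11: bank1 row0 -> MISS (open row0); precharges=6
Acc 12: bank2 row4 -> MISS (open row4); precharges=6

Answer: M M H M H M M M M H M M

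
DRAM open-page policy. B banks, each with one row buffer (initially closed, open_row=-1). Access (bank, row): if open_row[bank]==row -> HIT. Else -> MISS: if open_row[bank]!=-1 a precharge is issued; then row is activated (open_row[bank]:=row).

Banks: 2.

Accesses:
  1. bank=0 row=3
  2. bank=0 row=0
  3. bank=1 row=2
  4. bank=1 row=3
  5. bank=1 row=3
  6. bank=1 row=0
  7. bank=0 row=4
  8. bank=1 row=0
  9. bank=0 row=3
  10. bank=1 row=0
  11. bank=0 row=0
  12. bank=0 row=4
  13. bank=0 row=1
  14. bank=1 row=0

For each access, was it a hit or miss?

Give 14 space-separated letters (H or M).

Acc 1: bank0 row3 -> MISS (open row3); precharges=0
Acc 2: bank0 row0 -> MISS (open row0); precharges=1
Acc 3: bank1 row2 -> MISS (open row2); precharges=1
Acc 4: bank1 row3 -> MISS (open row3); precharges=2
Acc 5: bank1 row3 -> HIT
Acc 6: bank1 row0 -> MISS (open row0); precharges=3
Acc 7: bank0 row4 -> MISS (open row4); precharges=4
Acc 8: bank1 row0 -> HIT
Acc 9: bank0 row3 -> MISS (open row3); precharges=5
Acc 10: bank1 row0 -> HIT
Acc 11: bank0 row0 -> MISS (open row0); precharges=6
Acc 12: bank0 row4 -> MISS (open row4); precharges=7
Acc 13: bank0 row1 -> MISS (open row1); precharges=8
Acc 14: bank1 row0 -> HIT

Answer: M M M M H M M H M H M M M H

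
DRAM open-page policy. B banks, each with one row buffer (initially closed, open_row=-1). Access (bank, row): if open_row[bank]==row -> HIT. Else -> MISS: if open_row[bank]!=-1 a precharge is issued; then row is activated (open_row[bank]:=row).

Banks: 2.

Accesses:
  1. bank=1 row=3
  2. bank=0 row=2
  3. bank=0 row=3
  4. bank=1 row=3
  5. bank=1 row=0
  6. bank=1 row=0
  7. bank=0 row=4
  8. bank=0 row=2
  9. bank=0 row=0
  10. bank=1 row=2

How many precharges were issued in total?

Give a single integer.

Acc 1: bank1 row3 -> MISS (open row3); precharges=0
Acc 2: bank0 row2 -> MISS (open row2); precharges=0
Acc 3: bank0 row3 -> MISS (open row3); precharges=1
Acc 4: bank1 row3 -> HIT
Acc 5: bank1 row0 -> MISS (open row0); precharges=2
Acc 6: bank1 row0 -> HIT
Acc 7: bank0 row4 -> MISS (open row4); precharges=3
Acc 8: bank0 row2 -> MISS (open row2); precharges=4
Acc 9: bank0 row0 -> MISS (open row0); precharges=5
Acc 10: bank1 row2 -> MISS (open row2); precharges=6

Answer: 6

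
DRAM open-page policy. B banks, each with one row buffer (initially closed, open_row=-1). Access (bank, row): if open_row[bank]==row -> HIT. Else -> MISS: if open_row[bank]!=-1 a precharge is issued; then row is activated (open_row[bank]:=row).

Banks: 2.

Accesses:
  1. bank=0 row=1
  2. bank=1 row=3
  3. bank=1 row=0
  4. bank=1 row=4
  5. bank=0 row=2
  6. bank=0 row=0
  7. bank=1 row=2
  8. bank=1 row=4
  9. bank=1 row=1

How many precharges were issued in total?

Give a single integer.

Acc 1: bank0 row1 -> MISS (open row1); precharges=0
Acc 2: bank1 row3 -> MISS (open row3); precharges=0
Acc 3: bank1 row0 -> MISS (open row0); precharges=1
Acc 4: bank1 row4 -> MISS (open row4); precharges=2
Acc 5: bank0 row2 -> MISS (open row2); precharges=3
Acc 6: bank0 row0 -> MISS (open row0); precharges=4
Acc 7: bank1 row2 -> MISS (open row2); precharges=5
Acc 8: bank1 row4 -> MISS (open row4); precharges=6
Acc 9: bank1 row1 -> MISS (open row1); precharges=7

Answer: 7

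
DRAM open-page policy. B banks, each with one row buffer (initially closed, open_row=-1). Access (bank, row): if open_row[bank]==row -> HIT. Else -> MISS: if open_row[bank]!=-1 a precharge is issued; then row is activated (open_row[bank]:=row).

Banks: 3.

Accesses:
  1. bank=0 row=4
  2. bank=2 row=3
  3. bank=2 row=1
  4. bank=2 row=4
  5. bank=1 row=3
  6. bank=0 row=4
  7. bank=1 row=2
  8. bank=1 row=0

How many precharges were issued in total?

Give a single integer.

Acc 1: bank0 row4 -> MISS (open row4); precharges=0
Acc 2: bank2 row3 -> MISS (open row3); precharges=0
Acc 3: bank2 row1 -> MISS (open row1); precharges=1
Acc 4: bank2 row4 -> MISS (open row4); precharges=2
Acc 5: bank1 row3 -> MISS (open row3); precharges=2
Acc 6: bank0 row4 -> HIT
Acc 7: bank1 row2 -> MISS (open row2); precharges=3
Acc 8: bank1 row0 -> MISS (open row0); precharges=4

Answer: 4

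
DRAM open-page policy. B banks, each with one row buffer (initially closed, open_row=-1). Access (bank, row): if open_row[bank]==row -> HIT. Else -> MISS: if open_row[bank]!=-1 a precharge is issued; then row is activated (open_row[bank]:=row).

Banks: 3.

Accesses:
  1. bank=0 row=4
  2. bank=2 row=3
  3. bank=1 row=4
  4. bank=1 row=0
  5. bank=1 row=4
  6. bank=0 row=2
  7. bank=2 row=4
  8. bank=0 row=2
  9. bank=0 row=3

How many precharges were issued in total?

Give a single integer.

Answer: 5

Derivation:
Acc 1: bank0 row4 -> MISS (open row4); precharges=0
Acc 2: bank2 row3 -> MISS (open row3); precharges=0
Acc 3: bank1 row4 -> MISS (open row4); precharges=0
Acc 4: bank1 row0 -> MISS (open row0); precharges=1
Acc 5: bank1 row4 -> MISS (open row4); precharges=2
Acc 6: bank0 row2 -> MISS (open row2); precharges=3
Acc 7: bank2 row4 -> MISS (open row4); precharges=4
Acc 8: bank0 row2 -> HIT
Acc 9: bank0 row3 -> MISS (open row3); precharges=5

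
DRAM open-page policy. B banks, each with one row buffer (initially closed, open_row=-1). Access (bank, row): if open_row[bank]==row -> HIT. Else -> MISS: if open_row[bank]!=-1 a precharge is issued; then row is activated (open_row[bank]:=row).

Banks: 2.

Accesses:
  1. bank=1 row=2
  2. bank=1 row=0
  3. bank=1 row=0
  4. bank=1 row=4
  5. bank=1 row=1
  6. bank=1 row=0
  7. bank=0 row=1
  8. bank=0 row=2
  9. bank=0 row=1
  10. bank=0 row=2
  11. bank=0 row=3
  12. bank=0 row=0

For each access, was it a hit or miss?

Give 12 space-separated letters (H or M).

Acc 1: bank1 row2 -> MISS (open row2); precharges=0
Acc 2: bank1 row0 -> MISS (open row0); precharges=1
Acc 3: bank1 row0 -> HIT
Acc 4: bank1 row4 -> MISS (open row4); precharges=2
Acc 5: bank1 row1 -> MISS (open row1); precharges=3
Acc 6: bank1 row0 -> MISS (open row0); precharges=4
Acc 7: bank0 row1 -> MISS (open row1); precharges=4
Acc 8: bank0 row2 -> MISS (open row2); precharges=5
Acc 9: bank0 row1 -> MISS (open row1); precharges=6
Acc 10: bank0 row2 -> MISS (open row2); precharges=7
Acc 11: bank0 row3 -> MISS (open row3); precharges=8
Acc 12: bank0 row0 -> MISS (open row0); precharges=9

Answer: M M H M M M M M M M M M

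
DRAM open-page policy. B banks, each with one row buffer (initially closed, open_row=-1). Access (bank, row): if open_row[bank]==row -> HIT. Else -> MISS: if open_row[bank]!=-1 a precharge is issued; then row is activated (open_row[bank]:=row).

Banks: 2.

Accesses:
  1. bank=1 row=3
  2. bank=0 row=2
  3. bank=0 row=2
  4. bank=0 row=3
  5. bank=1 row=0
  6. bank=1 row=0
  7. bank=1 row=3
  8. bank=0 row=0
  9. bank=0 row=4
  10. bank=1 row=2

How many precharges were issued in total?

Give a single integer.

Answer: 6

Derivation:
Acc 1: bank1 row3 -> MISS (open row3); precharges=0
Acc 2: bank0 row2 -> MISS (open row2); precharges=0
Acc 3: bank0 row2 -> HIT
Acc 4: bank0 row3 -> MISS (open row3); precharges=1
Acc 5: bank1 row0 -> MISS (open row0); precharges=2
Acc 6: bank1 row0 -> HIT
Acc 7: bank1 row3 -> MISS (open row3); precharges=3
Acc 8: bank0 row0 -> MISS (open row0); precharges=4
Acc 9: bank0 row4 -> MISS (open row4); precharges=5
Acc 10: bank1 row2 -> MISS (open row2); precharges=6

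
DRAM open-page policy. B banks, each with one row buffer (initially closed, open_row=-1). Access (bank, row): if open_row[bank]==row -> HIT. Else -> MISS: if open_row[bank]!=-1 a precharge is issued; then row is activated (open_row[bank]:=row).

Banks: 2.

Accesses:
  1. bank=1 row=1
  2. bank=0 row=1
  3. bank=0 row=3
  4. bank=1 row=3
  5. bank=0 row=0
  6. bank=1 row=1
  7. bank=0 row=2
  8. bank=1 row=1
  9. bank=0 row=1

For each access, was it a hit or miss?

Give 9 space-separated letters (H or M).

Answer: M M M M M M M H M

Derivation:
Acc 1: bank1 row1 -> MISS (open row1); precharges=0
Acc 2: bank0 row1 -> MISS (open row1); precharges=0
Acc 3: bank0 row3 -> MISS (open row3); precharges=1
Acc 4: bank1 row3 -> MISS (open row3); precharges=2
Acc 5: bank0 row0 -> MISS (open row0); precharges=3
Acc 6: bank1 row1 -> MISS (open row1); precharges=4
Acc 7: bank0 row2 -> MISS (open row2); precharges=5
Acc 8: bank1 row1 -> HIT
Acc 9: bank0 row1 -> MISS (open row1); precharges=6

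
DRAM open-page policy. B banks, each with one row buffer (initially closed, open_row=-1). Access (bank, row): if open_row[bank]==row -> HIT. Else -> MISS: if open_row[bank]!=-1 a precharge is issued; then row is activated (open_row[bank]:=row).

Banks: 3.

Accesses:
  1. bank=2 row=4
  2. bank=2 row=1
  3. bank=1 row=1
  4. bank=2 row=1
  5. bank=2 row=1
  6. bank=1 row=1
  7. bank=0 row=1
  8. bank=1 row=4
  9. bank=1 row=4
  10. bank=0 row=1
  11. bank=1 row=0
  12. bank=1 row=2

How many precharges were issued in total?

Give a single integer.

Answer: 4

Derivation:
Acc 1: bank2 row4 -> MISS (open row4); precharges=0
Acc 2: bank2 row1 -> MISS (open row1); precharges=1
Acc 3: bank1 row1 -> MISS (open row1); precharges=1
Acc 4: bank2 row1 -> HIT
Acc 5: bank2 row1 -> HIT
Acc 6: bank1 row1 -> HIT
Acc 7: bank0 row1 -> MISS (open row1); precharges=1
Acc 8: bank1 row4 -> MISS (open row4); precharges=2
Acc 9: bank1 row4 -> HIT
Acc 10: bank0 row1 -> HIT
Acc 11: bank1 row0 -> MISS (open row0); precharges=3
Acc 12: bank1 row2 -> MISS (open row2); precharges=4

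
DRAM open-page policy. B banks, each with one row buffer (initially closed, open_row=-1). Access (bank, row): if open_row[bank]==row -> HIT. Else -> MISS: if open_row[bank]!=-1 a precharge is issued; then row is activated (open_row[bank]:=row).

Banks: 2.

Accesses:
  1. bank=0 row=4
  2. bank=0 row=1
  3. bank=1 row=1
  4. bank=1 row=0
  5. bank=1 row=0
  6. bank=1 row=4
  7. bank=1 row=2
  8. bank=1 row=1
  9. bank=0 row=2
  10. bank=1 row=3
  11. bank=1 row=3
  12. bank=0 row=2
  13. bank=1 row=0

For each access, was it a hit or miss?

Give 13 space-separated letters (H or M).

Answer: M M M M H M M M M M H H M

Derivation:
Acc 1: bank0 row4 -> MISS (open row4); precharges=0
Acc 2: bank0 row1 -> MISS (open row1); precharges=1
Acc 3: bank1 row1 -> MISS (open row1); precharges=1
Acc 4: bank1 row0 -> MISS (open row0); precharges=2
Acc 5: bank1 row0 -> HIT
Acc 6: bank1 row4 -> MISS (open row4); precharges=3
Acc 7: bank1 row2 -> MISS (open row2); precharges=4
Acc 8: bank1 row1 -> MISS (open row1); precharges=5
Acc 9: bank0 row2 -> MISS (open row2); precharges=6
Acc 10: bank1 row3 -> MISS (open row3); precharges=7
Acc 11: bank1 row3 -> HIT
Acc 12: bank0 row2 -> HIT
Acc 13: bank1 row0 -> MISS (open row0); precharges=8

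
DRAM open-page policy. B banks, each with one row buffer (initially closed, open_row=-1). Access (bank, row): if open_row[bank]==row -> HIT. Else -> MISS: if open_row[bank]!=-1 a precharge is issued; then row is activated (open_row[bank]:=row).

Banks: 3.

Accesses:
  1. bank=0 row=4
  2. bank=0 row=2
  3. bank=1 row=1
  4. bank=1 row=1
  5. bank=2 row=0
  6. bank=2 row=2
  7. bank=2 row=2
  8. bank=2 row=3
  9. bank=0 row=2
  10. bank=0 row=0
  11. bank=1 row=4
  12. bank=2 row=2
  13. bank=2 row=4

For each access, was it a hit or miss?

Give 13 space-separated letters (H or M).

Answer: M M M H M M H M H M M M M

Derivation:
Acc 1: bank0 row4 -> MISS (open row4); precharges=0
Acc 2: bank0 row2 -> MISS (open row2); precharges=1
Acc 3: bank1 row1 -> MISS (open row1); precharges=1
Acc 4: bank1 row1 -> HIT
Acc 5: bank2 row0 -> MISS (open row0); precharges=1
Acc 6: bank2 row2 -> MISS (open row2); precharges=2
Acc 7: bank2 row2 -> HIT
Acc 8: bank2 row3 -> MISS (open row3); precharges=3
Acc 9: bank0 row2 -> HIT
Acc 10: bank0 row0 -> MISS (open row0); precharges=4
Acc 11: bank1 row4 -> MISS (open row4); precharges=5
Acc 12: bank2 row2 -> MISS (open row2); precharges=6
Acc 13: bank2 row4 -> MISS (open row4); precharges=7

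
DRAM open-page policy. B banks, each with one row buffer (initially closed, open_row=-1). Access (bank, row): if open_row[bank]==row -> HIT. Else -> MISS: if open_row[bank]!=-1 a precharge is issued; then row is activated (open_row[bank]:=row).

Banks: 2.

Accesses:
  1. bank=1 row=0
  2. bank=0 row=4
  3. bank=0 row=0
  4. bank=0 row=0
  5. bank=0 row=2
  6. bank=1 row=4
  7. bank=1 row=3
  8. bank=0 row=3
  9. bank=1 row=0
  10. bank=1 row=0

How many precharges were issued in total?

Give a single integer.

Acc 1: bank1 row0 -> MISS (open row0); precharges=0
Acc 2: bank0 row4 -> MISS (open row4); precharges=0
Acc 3: bank0 row0 -> MISS (open row0); precharges=1
Acc 4: bank0 row0 -> HIT
Acc 5: bank0 row2 -> MISS (open row2); precharges=2
Acc 6: bank1 row4 -> MISS (open row4); precharges=3
Acc 7: bank1 row3 -> MISS (open row3); precharges=4
Acc 8: bank0 row3 -> MISS (open row3); precharges=5
Acc 9: bank1 row0 -> MISS (open row0); precharges=6
Acc 10: bank1 row0 -> HIT

Answer: 6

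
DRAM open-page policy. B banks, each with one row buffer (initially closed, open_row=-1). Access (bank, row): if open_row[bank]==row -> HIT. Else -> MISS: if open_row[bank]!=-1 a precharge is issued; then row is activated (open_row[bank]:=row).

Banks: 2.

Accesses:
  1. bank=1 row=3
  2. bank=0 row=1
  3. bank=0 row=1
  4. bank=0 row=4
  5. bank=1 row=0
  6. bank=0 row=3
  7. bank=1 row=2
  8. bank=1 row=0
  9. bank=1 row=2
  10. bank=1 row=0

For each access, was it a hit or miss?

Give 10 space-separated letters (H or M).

Answer: M M H M M M M M M M

Derivation:
Acc 1: bank1 row3 -> MISS (open row3); precharges=0
Acc 2: bank0 row1 -> MISS (open row1); precharges=0
Acc 3: bank0 row1 -> HIT
Acc 4: bank0 row4 -> MISS (open row4); precharges=1
Acc 5: bank1 row0 -> MISS (open row0); precharges=2
Acc 6: bank0 row3 -> MISS (open row3); precharges=3
Acc 7: bank1 row2 -> MISS (open row2); precharges=4
Acc 8: bank1 row0 -> MISS (open row0); precharges=5
Acc 9: bank1 row2 -> MISS (open row2); precharges=6
Acc 10: bank1 row0 -> MISS (open row0); precharges=7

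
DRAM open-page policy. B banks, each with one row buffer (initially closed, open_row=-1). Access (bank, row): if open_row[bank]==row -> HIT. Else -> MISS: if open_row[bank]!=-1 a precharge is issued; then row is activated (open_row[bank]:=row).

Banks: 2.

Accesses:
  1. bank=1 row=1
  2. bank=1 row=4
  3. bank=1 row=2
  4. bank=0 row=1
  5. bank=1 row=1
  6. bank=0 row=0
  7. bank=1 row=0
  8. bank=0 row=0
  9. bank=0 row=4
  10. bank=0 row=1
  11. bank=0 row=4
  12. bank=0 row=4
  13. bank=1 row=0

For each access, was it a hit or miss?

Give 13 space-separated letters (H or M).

Answer: M M M M M M M H M M M H H

Derivation:
Acc 1: bank1 row1 -> MISS (open row1); precharges=0
Acc 2: bank1 row4 -> MISS (open row4); precharges=1
Acc 3: bank1 row2 -> MISS (open row2); precharges=2
Acc 4: bank0 row1 -> MISS (open row1); precharges=2
Acc 5: bank1 row1 -> MISS (open row1); precharges=3
Acc 6: bank0 row0 -> MISS (open row0); precharges=4
Acc 7: bank1 row0 -> MISS (open row0); precharges=5
Acc 8: bank0 row0 -> HIT
Acc 9: bank0 row4 -> MISS (open row4); precharges=6
Acc 10: bank0 row1 -> MISS (open row1); precharges=7
Acc 11: bank0 row4 -> MISS (open row4); precharges=8
Acc 12: bank0 row4 -> HIT
Acc 13: bank1 row0 -> HIT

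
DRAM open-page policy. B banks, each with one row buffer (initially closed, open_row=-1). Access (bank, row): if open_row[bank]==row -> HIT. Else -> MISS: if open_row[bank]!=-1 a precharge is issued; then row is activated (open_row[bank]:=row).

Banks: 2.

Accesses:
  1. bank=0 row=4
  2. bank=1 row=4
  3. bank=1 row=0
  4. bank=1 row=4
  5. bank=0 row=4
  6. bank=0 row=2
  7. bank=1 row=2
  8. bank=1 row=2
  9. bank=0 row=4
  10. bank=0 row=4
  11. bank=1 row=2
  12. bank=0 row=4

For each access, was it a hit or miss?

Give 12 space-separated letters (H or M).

Answer: M M M M H M M H M H H H

Derivation:
Acc 1: bank0 row4 -> MISS (open row4); precharges=0
Acc 2: bank1 row4 -> MISS (open row4); precharges=0
Acc 3: bank1 row0 -> MISS (open row0); precharges=1
Acc 4: bank1 row4 -> MISS (open row4); precharges=2
Acc 5: bank0 row4 -> HIT
Acc 6: bank0 row2 -> MISS (open row2); precharges=3
Acc 7: bank1 row2 -> MISS (open row2); precharges=4
Acc 8: bank1 row2 -> HIT
Acc 9: bank0 row4 -> MISS (open row4); precharges=5
Acc 10: bank0 row4 -> HIT
Acc 11: bank1 row2 -> HIT
Acc 12: bank0 row4 -> HIT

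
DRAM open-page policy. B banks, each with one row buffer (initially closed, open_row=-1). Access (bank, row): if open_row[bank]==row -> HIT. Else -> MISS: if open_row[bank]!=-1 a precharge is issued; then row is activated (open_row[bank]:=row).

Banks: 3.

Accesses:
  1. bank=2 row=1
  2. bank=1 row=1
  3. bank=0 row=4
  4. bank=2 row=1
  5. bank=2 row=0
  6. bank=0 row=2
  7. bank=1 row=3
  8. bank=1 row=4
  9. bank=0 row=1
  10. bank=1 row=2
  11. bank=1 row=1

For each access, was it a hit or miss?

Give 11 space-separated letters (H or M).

Acc 1: bank2 row1 -> MISS (open row1); precharges=0
Acc 2: bank1 row1 -> MISS (open row1); precharges=0
Acc 3: bank0 row4 -> MISS (open row4); precharges=0
Acc 4: bank2 row1 -> HIT
Acc 5: bank2 row0 -> MISS (open row0); precharges=1
Acc 6: bank0 row2 -> MISS (open row2); precharges=2
Acc 7: bank1 row3 -> MISS (open row3); precharges=3
Acc 8: bank1 row4 -> MISS (open row4); precharges=4
Acc 9: bank0 row1 -> MISS (open row1); precharges=5
Acc 10: bank1 row2 -> MISS (open row2); precharges=6
Acc 11: bank1 row1 -> MISS (open row1); precharges=7

Answer: M M M H M M M M M M M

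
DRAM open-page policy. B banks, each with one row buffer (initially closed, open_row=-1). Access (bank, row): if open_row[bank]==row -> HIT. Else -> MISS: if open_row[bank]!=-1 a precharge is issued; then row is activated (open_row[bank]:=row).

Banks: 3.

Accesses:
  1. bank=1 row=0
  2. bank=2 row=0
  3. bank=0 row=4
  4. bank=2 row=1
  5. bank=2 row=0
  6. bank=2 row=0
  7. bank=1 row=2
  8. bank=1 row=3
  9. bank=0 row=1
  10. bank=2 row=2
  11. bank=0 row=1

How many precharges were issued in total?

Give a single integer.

Answer: 6

Derivation:
Acc 1: bank1 row0 -> MISS (open row0); precharges=0
Acc 2: bank2 row0 -> MISS (open row0); precharges=0
Acc 3: bank0 row4 -> MISS (open row4); precharges=0
Acc 4: bank2 row1 -> MISS (open row1); precharges=1
Acc 5: bank2 row0 -> MISS (open row0); precharges=2
Acc 6: bank2 row0 -> HIT
Acc 7: bank1 row2 -> MISS (open row2); precharges=3
Acc 8: bank1 row3 -> MISS (open row3); precharges=4
Acc 9: bank0 row1 -> MISS (open row1); precharges=5
Acc 10: bank2 row2 -> MISS (open row2); precharges=6
Acc 11: bank0 row1 -> HIT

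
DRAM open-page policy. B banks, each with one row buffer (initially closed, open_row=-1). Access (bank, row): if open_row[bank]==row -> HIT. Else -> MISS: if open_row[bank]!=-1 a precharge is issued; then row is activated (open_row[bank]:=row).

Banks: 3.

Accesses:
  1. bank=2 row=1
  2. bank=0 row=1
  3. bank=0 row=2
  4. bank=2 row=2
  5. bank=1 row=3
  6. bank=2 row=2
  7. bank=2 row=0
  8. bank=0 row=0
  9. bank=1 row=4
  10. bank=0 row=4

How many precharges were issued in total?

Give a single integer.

Answer: 6

Derivation:
Acc 1: bank2 row1 -> MISS (open row1); precharges=0
Acc 2: bank0 row1 -> MISS (open row1); precharges=0
Acc 3: bank0 row2 -> MISS (open row2); precharges=1
Acc 4: bank2 row2 -> MISS (open row2); precharges=2
Acc 5: bank1 row3 -> MISS (open row3); precharges=2
Acc 6: bank2 row2 -> HIT
Acc 7: bank2 row0 -> MISS (open row0); precharges=3
Acc 8: bank0 row0 -> MISS (open row0); precharges=4
Acc 9: bank1 row4 -> MISS (open row4); precharges=5
Acc 10: bank0 row4 -> MISS (open row4); precharges=6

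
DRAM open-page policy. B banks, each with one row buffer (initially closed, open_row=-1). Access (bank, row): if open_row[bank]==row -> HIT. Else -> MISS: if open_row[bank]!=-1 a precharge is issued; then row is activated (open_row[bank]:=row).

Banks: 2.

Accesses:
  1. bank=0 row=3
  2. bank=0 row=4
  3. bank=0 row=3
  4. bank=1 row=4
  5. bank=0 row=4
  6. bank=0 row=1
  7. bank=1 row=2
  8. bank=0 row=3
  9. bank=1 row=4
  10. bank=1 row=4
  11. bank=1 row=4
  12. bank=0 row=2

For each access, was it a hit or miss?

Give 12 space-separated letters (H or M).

Acc 1: bank0 row3 -> MISS (open row3); precharges=0
Acc 2: bank0 row4 -> MISS (open row4); precharges=1
Acc 3: bank0 row3 -> MISS (open row3); precharges=2
Acc 4: bank1 row4 -> MISS (open row4); precharges=2
Acc 5: bank0 row4 -> MISS (open row4); precharges=3
Acc 6: bank0 row1 -> MISS (open row1); precharges=4
Acc 7: bank1 row2 -> MISS (open row2); precharges=5
Acc 8: bank0 row3 -> MISS (open row3); precharges=6
Acc 9: bank1 row4 -> MISS (open row4); precharges=7
Acc 10: bank1 row4 -> HIT
Acc 11: bank1 row4 -> HIT
Acc 12: bank0 row2 -> MISS (open row2); precharges=8

Answer: M M M M M M M M M H H M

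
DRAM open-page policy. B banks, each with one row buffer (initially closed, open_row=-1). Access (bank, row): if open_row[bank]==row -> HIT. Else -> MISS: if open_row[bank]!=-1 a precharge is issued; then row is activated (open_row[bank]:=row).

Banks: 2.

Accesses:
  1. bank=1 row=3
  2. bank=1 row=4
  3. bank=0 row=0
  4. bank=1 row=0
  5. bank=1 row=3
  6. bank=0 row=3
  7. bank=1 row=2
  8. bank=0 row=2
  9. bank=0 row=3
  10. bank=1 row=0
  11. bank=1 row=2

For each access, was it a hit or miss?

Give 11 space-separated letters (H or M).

Acc 1: bank1 row3 -> MISS (open row3); precharges=0
Acc 2: bank1 row4 -> MISS (open row4); precharges=1
Acc 3: bank0 row0 -> MISS (open row0); precharges=1
Acc 4: bank1 row0 -> MISS (open row0); precharges=2
Acc 5: bank1 row3 -> MISS (open row3); precharges=3
Acc 6: bank0 row3 -> MISS (open row3); precharges=4
Acc 7: bank1 row2 -> MISS (open row2); precharges=5
Acc 8: bank0 row2 -> MISS (open row2); precharges=6
Acc 9: bank0 row3 -> MISS (open row3); precharges=7
Acc 10: bank1 row0 -> MISS (open row0); precharges=8
Acc 11: bank1 row2 -> MISS (open row2); precharges=9

Answer: M M M M M M M M M M M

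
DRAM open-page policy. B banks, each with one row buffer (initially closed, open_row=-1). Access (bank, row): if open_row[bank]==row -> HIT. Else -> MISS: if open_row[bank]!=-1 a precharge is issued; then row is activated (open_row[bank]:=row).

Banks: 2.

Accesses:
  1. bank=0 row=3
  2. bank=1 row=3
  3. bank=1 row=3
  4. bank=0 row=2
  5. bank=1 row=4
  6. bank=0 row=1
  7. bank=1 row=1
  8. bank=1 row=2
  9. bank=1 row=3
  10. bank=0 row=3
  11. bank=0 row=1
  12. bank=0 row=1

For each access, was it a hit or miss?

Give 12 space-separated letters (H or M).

Acc 1: bank0 row3 -> MISS (open row3); precharges=0
Acc 2: bank1 row3 -> MISS (open row3); precharges=0
Acc 3: bank1 row3 -> HIT
Acc 4: bank0 row2 -> MISS (open row2); precharges=1
Acc 5: bank1 row4 -> MISS (open row4); precharges=2
Acc 6: bank0 row1 -> MISS (open row1); precharges=3
Acc 7: bank1 row1 -> MISS (open row1); precharges=4
Acc 8: bank1 row2 -> MISS (open row2); precharges=5
Acc 9: bank1 row3 -> MISS (open row3); precharges=6
Acc 10: bank0 row3 -> MISS (open row3); precharges=7
Acc 11: bank0 row1 -> MISS (open row1); precharges=8
Acc 12: bank0 row1 -> HIT

Answer: M M H M M M M M M M M H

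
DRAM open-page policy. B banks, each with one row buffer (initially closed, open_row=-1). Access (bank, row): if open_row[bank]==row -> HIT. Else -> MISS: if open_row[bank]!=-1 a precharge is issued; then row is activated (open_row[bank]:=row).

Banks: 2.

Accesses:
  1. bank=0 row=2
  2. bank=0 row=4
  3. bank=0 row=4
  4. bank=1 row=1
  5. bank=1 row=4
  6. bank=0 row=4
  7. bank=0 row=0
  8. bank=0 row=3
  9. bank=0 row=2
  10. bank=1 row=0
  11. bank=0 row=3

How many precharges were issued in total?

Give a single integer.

Acc 1: bank0 row2 -> MISS (open row2); precharges=0
Acc 2: bank0 row4 -> MISS (open row4); precharges=1
Acc 3: bank0 row4 -> HIT
Acc 4: bank1 row1 -> MISS (open row1); precharges=1
Acc 5: bank1 row4 -> MISS (open row4); precharges=2
Acc 6: bank0 row4 -> HIT
Acc 7: bank0 row0 -> MISS (open row0); precharges=3
Acc 8: bank0 row3 -> MISS (open row3); precharges=4
Acc 9: bank0 row2 -> MISS (open row2); precharges=5
Acc 10: bank1 row0 -> MISS (open row0); precharges=6
Acc 11: bank0 row3 -> MISS (open row3); precharges=7

Answer: 7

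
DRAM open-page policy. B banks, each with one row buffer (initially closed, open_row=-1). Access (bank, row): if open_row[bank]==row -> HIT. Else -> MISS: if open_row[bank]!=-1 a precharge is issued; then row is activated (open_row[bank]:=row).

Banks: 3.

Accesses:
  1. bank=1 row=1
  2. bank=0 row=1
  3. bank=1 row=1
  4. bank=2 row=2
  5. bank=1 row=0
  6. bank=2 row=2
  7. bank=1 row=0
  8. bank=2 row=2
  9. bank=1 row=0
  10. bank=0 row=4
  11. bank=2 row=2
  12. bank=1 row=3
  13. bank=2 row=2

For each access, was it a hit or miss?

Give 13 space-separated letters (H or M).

Answer: M M H M M H H H H M H M H

Derivation:
Acc 1: bank1 row1 -> MISS (open row1); precharges=0
Acc 2: bank0 row1 -> MISS (open row1); precharges=0
Acc 3: bank1 row1 -> HIT
Acc 4: bank2 row2 -> MISS (open row2); precharges=0
Acc 5: bank1 row0 -> MISS (open row0); precharges=1
Acc 6: bank2 row2 -> HIT
Acc 7: bank1 row0 -> HIT
Acc 8: bank2 row2 -> HIT
Acc 9: bank1 row0 -> HIT
Acc 10: bank0 row4 -> MISS (open row4); precharges=2
Acc 11: bank2 row2 -> HIT
Acc 12: bank1 row3 -> MISS (open row3); precharges=3
Acc 13: bank2 row2 -> HIT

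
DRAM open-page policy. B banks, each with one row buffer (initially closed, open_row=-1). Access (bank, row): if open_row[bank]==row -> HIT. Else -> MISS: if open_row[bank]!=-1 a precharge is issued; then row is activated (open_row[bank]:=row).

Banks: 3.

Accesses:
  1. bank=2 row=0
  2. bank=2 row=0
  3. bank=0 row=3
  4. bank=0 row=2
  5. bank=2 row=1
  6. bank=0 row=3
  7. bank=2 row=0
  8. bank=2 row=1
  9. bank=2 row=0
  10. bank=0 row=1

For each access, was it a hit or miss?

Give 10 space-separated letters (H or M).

Acc 1: bank2 row0 -> MISS (open row0); precharges=0
Acc 2: bank2 row0 -> HIT
Acc 3: bank0 row3 -> MISS (open row3); precharges=0
Acc 4: bank0 row2 -> MISS (open row2); precharges=1
Acc 5: bank2 row1 -> MISS (open row1); precharges=2
Acc 6: bank0 row3 -> MISS (open row3); precharges=3
Acc 7: bank2 row0 -> MISS (open row0); precharges=4
Acc 8: bank2 row1 -> MISS (open row1); precharges=5
Acc 9: bank2 row0 -> MISS (open row0); precharges=6
Acc 10: bank0 row1 -> MISS (open row1); precharges=7

Answer: M H M M M M M M M M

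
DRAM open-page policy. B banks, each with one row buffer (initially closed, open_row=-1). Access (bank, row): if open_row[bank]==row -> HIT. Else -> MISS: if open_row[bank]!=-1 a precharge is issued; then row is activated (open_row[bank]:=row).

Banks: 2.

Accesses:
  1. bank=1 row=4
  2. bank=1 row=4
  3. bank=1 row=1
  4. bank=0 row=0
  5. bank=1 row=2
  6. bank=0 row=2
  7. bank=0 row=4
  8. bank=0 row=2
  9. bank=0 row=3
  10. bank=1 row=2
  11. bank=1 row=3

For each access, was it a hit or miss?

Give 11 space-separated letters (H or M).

Answer: M H M M M M M M M H M

Derivation:
Acc 1: bank1 row4 -> MISS (open row4); precharges=0
Acc 2: bank1 row4 -> HIT
Acc 3: bank1 row1 -> MISS (open row1); precharges=1
Acc 4: bank0 row0 -> MISS (open row0); precharges=1
Acc 5: bank1 row2 -> MISS (open row2); precharges=2
Acc 6: bank0 row2 -> MISS (open row2); precharges=3
Acc 7: bank0 row4 -> MISS (open row4); precharges=4
Acc 8: bank0 row2 -> MISS (open row2); precharges=5
Acc 9: bank0 row3 -> MISS (open row3); precharges=6
Acc 10: bank1 row2 -> HIT
Acc 11: bank1 row3 -> MISS (open row3); precharges=7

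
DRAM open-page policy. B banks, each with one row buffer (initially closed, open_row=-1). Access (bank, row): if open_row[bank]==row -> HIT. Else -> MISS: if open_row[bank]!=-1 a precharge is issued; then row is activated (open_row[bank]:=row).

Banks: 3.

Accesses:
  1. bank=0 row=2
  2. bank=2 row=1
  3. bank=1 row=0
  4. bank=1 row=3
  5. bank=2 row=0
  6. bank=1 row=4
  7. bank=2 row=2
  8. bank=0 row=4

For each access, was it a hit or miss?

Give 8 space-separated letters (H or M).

Acc 1: bank0 row2 -> MISS (open row2); precharges=0
Acc 2: bank2 row1 -> MISS (open row1); precharges=0
Acc 3: bank1 row0 -> MISS (open row0); precharges=0
Acc 4: bank1 row3 -> MISS (open row3); precharges=1
Acc 5: bank2 row0 -> MISS (open row0); precharges=2
Acc 6: bank1 row4 -> MISS (open row4); precharges=3
Acc 7: bank2 row2 -> MISS (open row2); precharges=4
Acc 8: bank0 row4 -> MISS (open row4); precharges=5

Answer: M M M M M M M M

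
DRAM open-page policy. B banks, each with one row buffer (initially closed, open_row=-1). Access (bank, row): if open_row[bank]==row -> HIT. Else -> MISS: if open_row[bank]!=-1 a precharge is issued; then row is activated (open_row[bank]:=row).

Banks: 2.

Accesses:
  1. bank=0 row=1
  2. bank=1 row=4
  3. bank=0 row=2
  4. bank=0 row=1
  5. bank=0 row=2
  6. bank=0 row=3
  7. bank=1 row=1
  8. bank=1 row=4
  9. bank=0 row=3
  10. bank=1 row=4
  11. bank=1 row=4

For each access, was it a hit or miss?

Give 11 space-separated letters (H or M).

Answer: M M M M M M M M H H H

Derivation:
Acc 1: bank0 row1 -> MISS (open row1); precharges=0
Acc 2: bank1 row4 -> MISS (open row4); precharges=0
Acc 3: bank0 row2 -> MISS (open row2); precharges=1
Acc 4: bank0 row1 -> MISS (open row1); precharges=2
Acc 5: bank0 row2 -> MISS (open row2); precharges=3
Acc 6: bank0 row3 -> MISS (open row3); precharges=4
Acc 7: bank1 row1 -> MISS (open row1); precharges=5
Acc 8: bank1 row4 -> MISS (open row4); precharges=6
Acc 9: bank0 row3 -> HIT
Acc 10: bank1 row4 -> HIT
Acc 11: bank1 row4 -> HIT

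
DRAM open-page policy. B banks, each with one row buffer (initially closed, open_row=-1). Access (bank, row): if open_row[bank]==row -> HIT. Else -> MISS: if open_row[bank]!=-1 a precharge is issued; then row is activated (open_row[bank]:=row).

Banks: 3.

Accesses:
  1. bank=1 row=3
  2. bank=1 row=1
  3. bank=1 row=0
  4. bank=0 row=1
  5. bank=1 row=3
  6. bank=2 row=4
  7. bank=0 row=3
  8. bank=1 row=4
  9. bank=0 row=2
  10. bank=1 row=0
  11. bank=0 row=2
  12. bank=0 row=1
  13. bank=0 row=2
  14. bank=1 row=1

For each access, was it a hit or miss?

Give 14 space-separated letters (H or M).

Answer: M M M M M M M M M M H M M M

Derivation:
Acc 1: bank1 row3 -> MISS (open row3); precharges=0
Acc 2: bank1 row1 -> MISS (open row1); precharges=1
Acc 3: bank1 row0 -> MISS (open row0); precharges=2
Acc 4: bank0 row1 -> MISS (open row1); precharges=2
Acc 5: bank1 row3 -> MISS (open row3); precharges=3
Acc 6: bank2 row4 -> MISS (open row4); precharges=3
Acc 7: bank0 row3 -> MISS (open row3); precharges=4
Acc 8: bank1 row4 -> MISS (open row4); precharges=5
Acc 9: bank0 row2 -> MISS (open row2); precharges=6
Acc 10: bank1 row0 -> MISS (open row0); precharges=7
Acc 11: bank0 row2 -> HIT
Acc 12: bank0 row1 -> MISS (open row1); precharges=8
Acc 13: bank0 row2 -> MISS (open row2); precharges=9
Acc 14: bank1 row1 -> MISS (open row1); precharges=10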